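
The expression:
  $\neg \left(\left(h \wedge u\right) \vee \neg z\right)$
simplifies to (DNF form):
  $\left(z \wedge \neg h\right) \vee \left(z \wedge \neg u\right)$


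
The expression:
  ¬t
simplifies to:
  ¬t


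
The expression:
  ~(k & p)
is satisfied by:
  {p: False, k: False}
  {k: True, p: False}
  {p: True, k: False}


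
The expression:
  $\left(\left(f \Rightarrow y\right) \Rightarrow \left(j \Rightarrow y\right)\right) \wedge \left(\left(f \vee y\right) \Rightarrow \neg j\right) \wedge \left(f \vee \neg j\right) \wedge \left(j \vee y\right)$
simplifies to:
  $y \wedge \neg j$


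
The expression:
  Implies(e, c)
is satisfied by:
  {c: True, e: False}
  {e: False, c: False}
  {e: True, c: True}


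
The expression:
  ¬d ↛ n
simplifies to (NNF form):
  ¬d ∧ ¬n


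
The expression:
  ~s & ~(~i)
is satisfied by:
  {i: True, s: False}


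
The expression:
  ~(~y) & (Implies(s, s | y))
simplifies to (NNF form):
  y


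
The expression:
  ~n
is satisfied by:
  {n: False}


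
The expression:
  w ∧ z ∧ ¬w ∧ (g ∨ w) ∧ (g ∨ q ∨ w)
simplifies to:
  False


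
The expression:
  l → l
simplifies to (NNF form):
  True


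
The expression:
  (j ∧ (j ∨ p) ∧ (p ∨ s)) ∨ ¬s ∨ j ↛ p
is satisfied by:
  {j: True, s: False}
  {s: False, j: False}
  {s: True, j: True}


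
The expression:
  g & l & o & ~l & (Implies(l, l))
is never true.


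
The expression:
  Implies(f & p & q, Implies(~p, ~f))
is always true.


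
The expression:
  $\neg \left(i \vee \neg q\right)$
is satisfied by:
  {q: True, i: False}


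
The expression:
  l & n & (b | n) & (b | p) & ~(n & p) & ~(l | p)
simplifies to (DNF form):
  False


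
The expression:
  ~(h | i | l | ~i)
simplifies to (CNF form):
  False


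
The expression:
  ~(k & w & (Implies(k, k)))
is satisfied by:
  {w: False, k: False}
  {k: True, w: False}
  {w: True, k: False}


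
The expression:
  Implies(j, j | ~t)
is always true.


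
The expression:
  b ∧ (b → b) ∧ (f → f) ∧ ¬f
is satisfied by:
  {b: True, f: False}


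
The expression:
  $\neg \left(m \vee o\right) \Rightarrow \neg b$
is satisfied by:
  {o: True, m: True, b: False}
  {o: True, m: False, b: False}
  {m: True, o: False, b: False}
  {o: False, m: False, b: False}
  {b: True, o: True, m: True}
  {b: True, o: True, m: False}
  {b: True, m: True, o: False}


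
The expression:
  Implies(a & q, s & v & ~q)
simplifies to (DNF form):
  ~a | ~q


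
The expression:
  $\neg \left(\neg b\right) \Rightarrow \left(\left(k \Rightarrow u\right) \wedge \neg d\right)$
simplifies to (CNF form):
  $\left(\neg b \vee \neg d\right) \wedge \left(u \vee \neg b \vee \neg d\right) \wedge \left(u \vee \neg b \vee \neg k\right) \wedge \left(\neg b \vee \neg d \vee \neg k\right)$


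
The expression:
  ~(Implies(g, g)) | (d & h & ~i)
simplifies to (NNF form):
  d & h & ~i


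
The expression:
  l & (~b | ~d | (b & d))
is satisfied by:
  {l: True}


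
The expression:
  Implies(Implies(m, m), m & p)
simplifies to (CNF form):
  m & p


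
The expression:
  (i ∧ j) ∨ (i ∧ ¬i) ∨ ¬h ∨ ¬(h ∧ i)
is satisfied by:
  {j: True, i: False, h: False}
  {j: False, i: False, h: False}
  {h: True, j: True, i: False}
  {h: True, j: False, i: False}
  {i: True, j: True, h: False}
  {i: True, j: False, h: False}
  {i: True, h: True, j: True}


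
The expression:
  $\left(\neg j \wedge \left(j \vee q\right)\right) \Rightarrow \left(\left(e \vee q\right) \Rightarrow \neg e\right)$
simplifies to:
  $j \vee \neg e \vee \neg q$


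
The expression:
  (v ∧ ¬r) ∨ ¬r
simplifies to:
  ¬r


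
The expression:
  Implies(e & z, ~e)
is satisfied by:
  {e: False, z: False}
  {z: True, e: False}
  {e: True, z: False}


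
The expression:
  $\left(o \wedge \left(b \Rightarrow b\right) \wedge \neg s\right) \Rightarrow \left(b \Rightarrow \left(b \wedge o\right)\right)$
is always true.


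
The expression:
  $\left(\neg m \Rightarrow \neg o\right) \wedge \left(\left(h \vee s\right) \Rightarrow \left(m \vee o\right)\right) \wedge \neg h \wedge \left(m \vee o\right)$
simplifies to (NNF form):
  $m \wedge \neg h$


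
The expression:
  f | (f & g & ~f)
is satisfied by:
  {f: True}


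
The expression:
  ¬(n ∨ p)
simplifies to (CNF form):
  ¬n ∧ ¬p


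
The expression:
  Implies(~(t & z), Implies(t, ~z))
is always true.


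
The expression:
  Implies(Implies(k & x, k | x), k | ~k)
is always true.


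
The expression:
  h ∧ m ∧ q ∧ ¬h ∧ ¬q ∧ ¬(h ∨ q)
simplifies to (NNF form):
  False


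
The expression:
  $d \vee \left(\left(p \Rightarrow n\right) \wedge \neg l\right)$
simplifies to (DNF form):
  $d \vee \left(n \wedge \neg l\right) \vee \left(\neg l \wedge \neg p\right)$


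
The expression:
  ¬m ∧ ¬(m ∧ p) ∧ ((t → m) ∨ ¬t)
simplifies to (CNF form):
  ¬m ∧ ¬t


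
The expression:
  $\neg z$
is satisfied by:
  {z: False}


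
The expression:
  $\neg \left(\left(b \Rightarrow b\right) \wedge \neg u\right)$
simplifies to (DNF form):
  $u$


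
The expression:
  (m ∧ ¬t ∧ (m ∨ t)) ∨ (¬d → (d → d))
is always true.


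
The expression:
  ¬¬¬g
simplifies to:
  ¬g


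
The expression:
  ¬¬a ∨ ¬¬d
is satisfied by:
  {a: True, d: True}
  {a: True, d: False}
  {d: True, a: False}


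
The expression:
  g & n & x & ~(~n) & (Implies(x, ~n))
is never true.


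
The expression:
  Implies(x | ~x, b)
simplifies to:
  b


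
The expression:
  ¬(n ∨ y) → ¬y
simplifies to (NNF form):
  True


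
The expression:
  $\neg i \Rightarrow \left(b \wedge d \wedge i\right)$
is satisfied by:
  {i: True}


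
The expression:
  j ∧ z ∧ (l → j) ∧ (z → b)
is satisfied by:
  {z: True, j: True, b: True}


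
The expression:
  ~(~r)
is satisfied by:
  {r: True}


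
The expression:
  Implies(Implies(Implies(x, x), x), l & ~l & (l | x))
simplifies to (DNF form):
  ~x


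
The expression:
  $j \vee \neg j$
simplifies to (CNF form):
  $\text{True}$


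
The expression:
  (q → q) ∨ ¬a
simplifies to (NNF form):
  True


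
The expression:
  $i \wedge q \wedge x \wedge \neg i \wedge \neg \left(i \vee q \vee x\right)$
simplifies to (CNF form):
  $\text{False}$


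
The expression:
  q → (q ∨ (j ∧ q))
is always true.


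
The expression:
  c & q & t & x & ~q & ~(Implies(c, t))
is never true.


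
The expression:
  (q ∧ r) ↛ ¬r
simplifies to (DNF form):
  q ∧ r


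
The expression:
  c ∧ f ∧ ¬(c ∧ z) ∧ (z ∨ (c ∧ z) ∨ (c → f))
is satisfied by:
  {c: True, f: True, z: False}


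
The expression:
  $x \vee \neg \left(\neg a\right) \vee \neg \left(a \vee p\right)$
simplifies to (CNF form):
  $a \vee x \vee \neg p$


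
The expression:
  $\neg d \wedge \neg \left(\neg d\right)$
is never true.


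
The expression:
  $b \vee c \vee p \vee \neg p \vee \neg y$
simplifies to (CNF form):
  $\text{True}$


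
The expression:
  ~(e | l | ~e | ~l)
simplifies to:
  False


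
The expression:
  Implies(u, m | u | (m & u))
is always true.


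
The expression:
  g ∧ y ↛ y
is never true.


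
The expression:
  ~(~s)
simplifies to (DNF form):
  s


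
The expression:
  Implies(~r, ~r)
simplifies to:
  True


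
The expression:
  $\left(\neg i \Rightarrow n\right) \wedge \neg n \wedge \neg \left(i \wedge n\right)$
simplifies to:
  $i \wedge \neg n$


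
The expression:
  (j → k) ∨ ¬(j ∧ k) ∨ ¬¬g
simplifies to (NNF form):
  True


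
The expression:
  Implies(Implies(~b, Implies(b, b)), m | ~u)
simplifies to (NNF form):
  m | ~u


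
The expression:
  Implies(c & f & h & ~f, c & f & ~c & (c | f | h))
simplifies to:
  True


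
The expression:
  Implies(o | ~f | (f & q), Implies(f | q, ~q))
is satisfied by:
  {q: False}


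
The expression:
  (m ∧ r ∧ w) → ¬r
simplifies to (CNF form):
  ¬m ∨ ¬r ∨ ¬w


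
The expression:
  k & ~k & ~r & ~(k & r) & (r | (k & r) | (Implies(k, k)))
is never true.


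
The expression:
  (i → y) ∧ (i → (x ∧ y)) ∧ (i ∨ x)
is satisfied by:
  {x: True, y: True, i: False}
  {x: True, i: False, y: False}
  {x: True, y: True, i: True}


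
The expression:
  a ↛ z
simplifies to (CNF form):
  a ∧ ¬z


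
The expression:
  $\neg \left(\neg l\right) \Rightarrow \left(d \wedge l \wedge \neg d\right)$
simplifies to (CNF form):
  $\neg l$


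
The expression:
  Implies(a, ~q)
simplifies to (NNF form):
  ~a | ~q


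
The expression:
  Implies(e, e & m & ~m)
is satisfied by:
  {e: False}


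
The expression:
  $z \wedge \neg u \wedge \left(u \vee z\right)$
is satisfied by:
  {z: True, u: False}


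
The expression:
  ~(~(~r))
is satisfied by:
  {r: False}


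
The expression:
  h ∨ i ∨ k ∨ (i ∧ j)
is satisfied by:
  {i: True, k: True, h: True}
  {i: True, k: True, h: False}
  {i: True, h: True, k: False}
  {i: True, h: False, k: False}
  {k: True, h: True, i: False}
  {k: True, h: False, i: False}
  {h: True, k: False, i: False}


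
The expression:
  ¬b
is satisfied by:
  {b: False}


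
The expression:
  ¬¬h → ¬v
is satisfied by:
  {h: False, v: False}
  {v: True, h: False}
  {h: True, v: False}


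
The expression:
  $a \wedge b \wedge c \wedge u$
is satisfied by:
  {a: True, c: True, u: True, b: True}


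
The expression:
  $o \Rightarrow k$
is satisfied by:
  {k: True, o: False}
  {o: False, k: False}
  {o: True, k: True}


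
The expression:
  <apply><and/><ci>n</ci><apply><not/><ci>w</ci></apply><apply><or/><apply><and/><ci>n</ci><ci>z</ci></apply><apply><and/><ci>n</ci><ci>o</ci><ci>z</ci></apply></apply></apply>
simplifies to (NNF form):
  <apply><and/><ci>n</ci><ci>z</ci><apply><not/><ci>w</ci></apply></apply>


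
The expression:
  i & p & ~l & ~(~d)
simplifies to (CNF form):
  d & i & p & ~l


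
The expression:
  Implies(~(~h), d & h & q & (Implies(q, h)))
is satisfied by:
  {d: True, q: True, h: False}
  {d: True, q: False, h: False}
  {q: True, d: False, h: False}
  {d: False, q: False, h: False}
  {d: True, h: True, q: True}


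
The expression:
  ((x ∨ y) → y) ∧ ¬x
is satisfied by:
  {x: False}


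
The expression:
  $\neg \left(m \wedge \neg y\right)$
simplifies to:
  $y \vee \neg m$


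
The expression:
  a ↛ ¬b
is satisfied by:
  {a: True, b: True}


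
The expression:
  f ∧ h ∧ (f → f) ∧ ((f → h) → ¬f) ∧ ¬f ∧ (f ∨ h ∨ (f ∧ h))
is never true.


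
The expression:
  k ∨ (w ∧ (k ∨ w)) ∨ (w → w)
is always true.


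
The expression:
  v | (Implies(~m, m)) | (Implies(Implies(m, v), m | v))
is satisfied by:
  {m: True, v: True}
  {m: True, v: False}
  {v: True, m: False}


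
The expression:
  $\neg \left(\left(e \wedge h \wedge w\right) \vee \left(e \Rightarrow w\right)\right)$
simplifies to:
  $e \wedge \neg w$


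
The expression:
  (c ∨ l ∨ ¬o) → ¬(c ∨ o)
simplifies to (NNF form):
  ¬c ∧ (¬l ∨ ¬o)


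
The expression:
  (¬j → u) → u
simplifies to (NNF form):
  u ∨ ¬j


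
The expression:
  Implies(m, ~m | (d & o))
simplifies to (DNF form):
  ~m | (d & o)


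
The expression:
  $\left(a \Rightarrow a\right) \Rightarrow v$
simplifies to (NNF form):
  $v$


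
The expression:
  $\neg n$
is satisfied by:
  {n: False}


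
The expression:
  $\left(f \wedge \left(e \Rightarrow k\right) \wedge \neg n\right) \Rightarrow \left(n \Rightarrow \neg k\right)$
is always true.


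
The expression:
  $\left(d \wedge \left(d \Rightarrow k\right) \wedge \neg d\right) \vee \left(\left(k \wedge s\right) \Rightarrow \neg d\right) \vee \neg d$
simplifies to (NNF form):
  $\neg d \vee \neg k \vee \neg s$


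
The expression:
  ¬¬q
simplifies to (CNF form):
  q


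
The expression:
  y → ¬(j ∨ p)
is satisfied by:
  {p: False, y: False, j: False}
  {j: True, p: False, y: False}
  {p: True, j: False, y: False}
  {j: True, p: True, y: False}
  {y: True, j: False, p: False}


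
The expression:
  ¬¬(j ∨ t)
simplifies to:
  j ∨ t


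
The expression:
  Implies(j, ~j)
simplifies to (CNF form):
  ~j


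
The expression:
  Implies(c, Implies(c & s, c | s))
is always true.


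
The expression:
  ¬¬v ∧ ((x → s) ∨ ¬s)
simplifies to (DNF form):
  v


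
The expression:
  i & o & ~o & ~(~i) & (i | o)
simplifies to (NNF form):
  False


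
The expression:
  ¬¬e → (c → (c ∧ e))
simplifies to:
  True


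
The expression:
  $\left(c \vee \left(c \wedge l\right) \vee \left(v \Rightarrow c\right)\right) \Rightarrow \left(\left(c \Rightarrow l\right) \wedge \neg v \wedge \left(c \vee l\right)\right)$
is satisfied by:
  {l: True, c: False, v: False}
  {v: True, l: True, c: False}
  {v: True, l: False, c: False}
  {c: True, l: True, v: False}


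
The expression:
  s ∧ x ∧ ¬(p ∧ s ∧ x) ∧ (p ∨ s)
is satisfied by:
  {x: True, s: True, p: False}


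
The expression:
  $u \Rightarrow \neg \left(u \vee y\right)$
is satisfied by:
  {u: False}


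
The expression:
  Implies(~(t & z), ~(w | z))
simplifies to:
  (t & z) | (~w & ~z)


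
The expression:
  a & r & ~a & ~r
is never true.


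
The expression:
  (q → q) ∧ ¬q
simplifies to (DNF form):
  ¬q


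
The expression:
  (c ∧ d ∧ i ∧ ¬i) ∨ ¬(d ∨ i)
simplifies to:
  ¬d ∧ ¬i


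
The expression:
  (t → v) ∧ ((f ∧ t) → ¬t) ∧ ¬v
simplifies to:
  ¬t ∧ ¬v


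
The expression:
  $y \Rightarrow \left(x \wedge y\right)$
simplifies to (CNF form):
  $x \vee \neg y$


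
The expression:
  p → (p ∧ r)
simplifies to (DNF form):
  r ∨ ¬p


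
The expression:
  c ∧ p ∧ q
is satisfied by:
  {c: True, p: True, q: True}


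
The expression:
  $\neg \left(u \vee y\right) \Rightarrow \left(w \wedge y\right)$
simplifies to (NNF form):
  $u \vee y$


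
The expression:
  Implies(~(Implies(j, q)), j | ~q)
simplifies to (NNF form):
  True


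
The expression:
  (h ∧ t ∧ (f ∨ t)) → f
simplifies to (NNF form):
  f ∨ ¬h ∨ ¬t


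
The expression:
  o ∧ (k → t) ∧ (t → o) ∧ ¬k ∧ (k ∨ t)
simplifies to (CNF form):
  o ∧ t ∧ ¬k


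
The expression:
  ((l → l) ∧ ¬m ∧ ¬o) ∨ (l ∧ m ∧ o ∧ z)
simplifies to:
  (l ∨ ¬o) ∧ (m ∨ ¬o) ∧ (o ∨ ¬m) ∧ (z ∨ ¬o)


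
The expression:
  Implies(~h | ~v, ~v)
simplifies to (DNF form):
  h | ~v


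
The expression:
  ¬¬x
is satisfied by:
  {x: True}


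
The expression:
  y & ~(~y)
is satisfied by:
  {y: True}


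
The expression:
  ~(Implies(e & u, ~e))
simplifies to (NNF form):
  e & u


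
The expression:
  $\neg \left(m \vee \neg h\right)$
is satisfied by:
  {h: True, m: False}


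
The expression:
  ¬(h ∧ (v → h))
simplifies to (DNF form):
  ¬h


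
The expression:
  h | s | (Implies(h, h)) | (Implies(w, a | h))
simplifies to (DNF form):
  True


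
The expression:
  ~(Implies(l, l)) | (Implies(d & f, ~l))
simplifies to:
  ~d | ~f | ~l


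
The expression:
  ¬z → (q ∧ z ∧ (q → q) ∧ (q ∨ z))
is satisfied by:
  {z: True}


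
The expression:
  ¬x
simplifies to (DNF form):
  ¬x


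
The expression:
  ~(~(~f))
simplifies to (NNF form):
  ~f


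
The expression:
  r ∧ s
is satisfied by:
  {r: True, s: True}


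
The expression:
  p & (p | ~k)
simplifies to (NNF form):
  p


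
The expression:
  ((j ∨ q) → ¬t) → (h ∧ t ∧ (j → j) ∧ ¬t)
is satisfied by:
  {t: True, q: True, j: True}
  {t: True, q: True, j: False}
  {t: True, j: True, q: False}


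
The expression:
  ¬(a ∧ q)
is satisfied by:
  {q: False, a: False}
  {a: True, q: False}
  {q: True, a: False}


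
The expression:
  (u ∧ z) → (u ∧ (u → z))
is always true.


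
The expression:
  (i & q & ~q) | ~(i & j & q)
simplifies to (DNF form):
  ~i | ~j | ~q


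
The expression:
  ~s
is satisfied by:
  {s: False}


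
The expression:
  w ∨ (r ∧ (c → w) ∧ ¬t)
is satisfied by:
  {w: True, r: True, t: False, c: False}
  {w: True, t: False, r: False, c: False}
  {w: True, c: True, r: True, t: False}
  {w: True, c: True, t: False, r: False}
  {w: True, r: True, t: True, c: False}
  {w: True, t: True, r: False, c: False}
  {w: True, c: True, t: True, r: True}
  {w: True, c: True, t: True, r: False}
  {r: True, c: False, t: False, w: False}


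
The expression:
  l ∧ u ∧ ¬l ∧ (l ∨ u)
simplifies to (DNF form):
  False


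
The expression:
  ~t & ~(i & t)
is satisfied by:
  {t: False}


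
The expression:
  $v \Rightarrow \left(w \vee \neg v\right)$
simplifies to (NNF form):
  $w \vee \neg v$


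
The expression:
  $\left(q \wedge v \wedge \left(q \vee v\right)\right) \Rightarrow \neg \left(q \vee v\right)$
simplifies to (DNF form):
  $\neg q \vee \neg v$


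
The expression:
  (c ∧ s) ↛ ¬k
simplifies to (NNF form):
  c ∧ k ∧ s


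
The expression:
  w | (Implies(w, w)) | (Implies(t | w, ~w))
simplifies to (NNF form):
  True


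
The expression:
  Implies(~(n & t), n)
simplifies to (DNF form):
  n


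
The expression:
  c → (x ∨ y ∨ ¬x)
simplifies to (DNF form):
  True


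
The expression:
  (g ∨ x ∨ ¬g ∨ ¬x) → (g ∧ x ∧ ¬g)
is never true.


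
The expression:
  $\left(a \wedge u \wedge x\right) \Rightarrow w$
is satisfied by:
  {w: True, x: False, u: False, a: False}
  {a: False, x: False, w: False, u: False}
  {a: True, w: True, x: False, u: False}
  {a: True, x: False, w: False, u: False}
  {u: True, w: True, a: False, x: False}
  {u: True, a: False, x: False, w: False}
  {u: True, a: True, w: True, x: False}
  {u: True, a: True, x: False, w: False}
  {w: True, x: True, u: False, a: False}
  {x: True, u: False, w: False, a: False}
  {a: True, x: True, w: True, u: False}
  {a: True, x: True, u: False, w: False}
  {w: True, x: True, u: True, a: False}
  {x: True, u: True, a: False, w: False}
  {a: True, x: True, u: True, w: True}


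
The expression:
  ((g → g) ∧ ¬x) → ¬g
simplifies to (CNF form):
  x ∨ ¬g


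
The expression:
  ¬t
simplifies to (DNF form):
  ¬t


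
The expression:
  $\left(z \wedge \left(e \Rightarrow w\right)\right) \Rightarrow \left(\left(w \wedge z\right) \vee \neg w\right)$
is always true.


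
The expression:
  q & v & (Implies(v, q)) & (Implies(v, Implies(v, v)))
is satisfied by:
  {q: True, v: True}


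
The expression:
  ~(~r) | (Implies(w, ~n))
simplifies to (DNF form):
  r | ~n | ~w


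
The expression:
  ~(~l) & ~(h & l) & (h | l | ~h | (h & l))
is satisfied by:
  {l: True, h: False}


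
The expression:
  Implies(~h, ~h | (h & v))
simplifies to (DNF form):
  True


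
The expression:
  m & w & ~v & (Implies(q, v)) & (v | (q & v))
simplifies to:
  False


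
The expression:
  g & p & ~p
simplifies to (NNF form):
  False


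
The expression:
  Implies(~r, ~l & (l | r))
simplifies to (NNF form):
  r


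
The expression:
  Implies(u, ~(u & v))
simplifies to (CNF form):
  ~u | ~v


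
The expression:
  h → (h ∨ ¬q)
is always true.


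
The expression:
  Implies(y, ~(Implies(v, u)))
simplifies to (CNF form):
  (v | ~y) & (~u | ~y)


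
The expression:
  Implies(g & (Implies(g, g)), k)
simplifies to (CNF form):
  k | ~g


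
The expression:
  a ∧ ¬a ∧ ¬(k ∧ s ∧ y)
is never true.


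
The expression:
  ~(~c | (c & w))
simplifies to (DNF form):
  c & ~w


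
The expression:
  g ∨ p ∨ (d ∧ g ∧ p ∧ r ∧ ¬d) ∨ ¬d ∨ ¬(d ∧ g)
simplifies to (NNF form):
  True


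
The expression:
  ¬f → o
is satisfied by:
  {o: True, f: True}
  {o: True, f: False}
  {f: True, o: False}


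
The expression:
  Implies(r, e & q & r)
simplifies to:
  ~r | (e & q)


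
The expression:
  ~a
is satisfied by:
  {a: False}


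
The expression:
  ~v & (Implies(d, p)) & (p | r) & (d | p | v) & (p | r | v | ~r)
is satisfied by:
  {p: True, v: False}


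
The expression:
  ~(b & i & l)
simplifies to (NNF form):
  ~b | ~i | ~l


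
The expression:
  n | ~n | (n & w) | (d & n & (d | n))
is always true.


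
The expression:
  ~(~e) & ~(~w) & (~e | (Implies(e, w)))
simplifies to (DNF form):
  e & w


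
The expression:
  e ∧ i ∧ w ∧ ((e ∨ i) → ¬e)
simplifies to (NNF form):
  False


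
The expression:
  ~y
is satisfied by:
  {y: False}


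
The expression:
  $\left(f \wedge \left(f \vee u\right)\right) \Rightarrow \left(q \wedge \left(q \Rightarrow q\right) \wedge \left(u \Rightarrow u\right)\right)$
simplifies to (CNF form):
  $q \vee \neg f$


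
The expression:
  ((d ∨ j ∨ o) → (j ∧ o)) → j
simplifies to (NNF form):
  d ∨ j ∨ o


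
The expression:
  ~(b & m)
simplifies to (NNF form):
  ~b | ~m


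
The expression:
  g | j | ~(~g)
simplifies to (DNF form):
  g | j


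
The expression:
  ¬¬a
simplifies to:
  a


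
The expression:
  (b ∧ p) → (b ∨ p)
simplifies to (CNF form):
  True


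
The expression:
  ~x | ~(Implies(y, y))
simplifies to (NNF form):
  ~x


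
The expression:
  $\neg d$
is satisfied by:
  {d: False}


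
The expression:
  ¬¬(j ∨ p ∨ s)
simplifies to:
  j ∨ p ∨ s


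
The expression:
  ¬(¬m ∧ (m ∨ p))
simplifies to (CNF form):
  m ∨ ¬p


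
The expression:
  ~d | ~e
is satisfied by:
  {e: False, d: False}
  {d: True, e: False}
  {e: True, d: False}


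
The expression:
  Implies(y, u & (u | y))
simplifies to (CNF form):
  u | ~y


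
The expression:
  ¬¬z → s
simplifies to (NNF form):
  s ∨ ¬z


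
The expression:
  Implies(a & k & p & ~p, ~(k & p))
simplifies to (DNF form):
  True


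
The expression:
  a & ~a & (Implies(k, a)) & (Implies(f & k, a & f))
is never true.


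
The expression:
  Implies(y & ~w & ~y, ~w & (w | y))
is always true.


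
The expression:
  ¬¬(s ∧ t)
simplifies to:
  s ∧ t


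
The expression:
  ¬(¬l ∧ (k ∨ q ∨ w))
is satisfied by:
  {l: True, q: False, k: False, w: False}
  {l: True, w: True, q: False, k: False}
  {l: True, k: True, q: False, w: False}
  {l: True, w: True, k: True, q: False}
  {l: True, q: True, k: False, w: False}
  {l: True, w: True, q: True, k: False}
  {l: True, k: True, q: True, w: False}
  {l: True, w: True, k: True, q: True}
  {w: False, q: False, k: False, l: False}


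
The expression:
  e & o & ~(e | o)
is never true.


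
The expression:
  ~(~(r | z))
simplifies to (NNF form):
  r | z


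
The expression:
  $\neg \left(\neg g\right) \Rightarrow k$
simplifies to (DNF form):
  $k \vee \neg g$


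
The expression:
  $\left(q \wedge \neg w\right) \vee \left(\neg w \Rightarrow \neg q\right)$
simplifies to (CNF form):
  $\text{True}$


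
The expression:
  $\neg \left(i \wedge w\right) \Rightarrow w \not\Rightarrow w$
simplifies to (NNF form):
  $i \wedge w$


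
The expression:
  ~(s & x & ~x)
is always true.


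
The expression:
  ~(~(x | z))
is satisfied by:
  {x: True, z: True}
  {x: True, z: False}
  {z: True, x: False}


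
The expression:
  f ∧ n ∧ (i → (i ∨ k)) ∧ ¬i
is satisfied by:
  {f: True, n: True, i: False}


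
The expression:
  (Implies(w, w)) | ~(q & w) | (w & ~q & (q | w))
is always true.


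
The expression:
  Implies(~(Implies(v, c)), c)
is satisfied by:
  {c: True, v: False}
  {v: False, c: False}
  {v: True, c: True}


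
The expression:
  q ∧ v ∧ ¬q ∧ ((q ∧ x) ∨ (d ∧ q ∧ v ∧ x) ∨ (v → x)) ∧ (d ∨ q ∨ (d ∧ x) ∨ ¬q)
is never true.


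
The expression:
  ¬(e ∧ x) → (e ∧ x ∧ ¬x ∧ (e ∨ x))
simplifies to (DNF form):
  e ∧ x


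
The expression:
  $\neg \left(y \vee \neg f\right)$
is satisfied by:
  {f: True, y: False}


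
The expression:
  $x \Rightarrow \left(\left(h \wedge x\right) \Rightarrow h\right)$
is always true.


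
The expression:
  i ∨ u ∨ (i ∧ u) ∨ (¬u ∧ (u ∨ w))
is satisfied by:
  {i: True, u: True, w: True}
  {i: True, u: True, w: False}
  {i: True, w: True, u: False}
  {i: True, w: False, u: False}
  {u: True, w: True, i: False}
  {u: True, w: False, i: False}
  {w: True, u: False, i: False}


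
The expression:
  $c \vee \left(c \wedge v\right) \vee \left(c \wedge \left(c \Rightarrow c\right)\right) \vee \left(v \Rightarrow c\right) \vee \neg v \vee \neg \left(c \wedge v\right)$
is always true.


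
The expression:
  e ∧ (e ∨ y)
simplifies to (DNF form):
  e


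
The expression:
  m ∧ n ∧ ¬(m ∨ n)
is never true.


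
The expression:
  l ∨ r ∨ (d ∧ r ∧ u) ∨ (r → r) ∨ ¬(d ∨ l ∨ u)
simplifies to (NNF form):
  True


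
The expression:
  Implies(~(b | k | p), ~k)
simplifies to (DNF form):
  True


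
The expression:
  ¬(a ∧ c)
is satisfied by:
  {c: False, a: False}
  {a: True, c: False}
  {c: True, a: False}


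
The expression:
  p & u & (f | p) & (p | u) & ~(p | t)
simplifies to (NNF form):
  False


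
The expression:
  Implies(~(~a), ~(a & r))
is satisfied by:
  {a: False, r: False}
  {r: True, a: False}
  {a: True, r: False}


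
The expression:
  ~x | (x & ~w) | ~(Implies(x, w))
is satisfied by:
  {w: False, x: False}
  {x: True, w: False}
  {w: True, x: False}


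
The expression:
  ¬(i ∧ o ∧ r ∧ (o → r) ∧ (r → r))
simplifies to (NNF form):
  ¬i ∨ ¬o ∨ ¬r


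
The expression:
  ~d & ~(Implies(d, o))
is never true.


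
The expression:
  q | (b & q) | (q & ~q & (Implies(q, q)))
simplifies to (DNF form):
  q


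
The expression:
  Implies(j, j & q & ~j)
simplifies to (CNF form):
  ~j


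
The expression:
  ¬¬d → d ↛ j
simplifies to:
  ¬d ∨ ¬j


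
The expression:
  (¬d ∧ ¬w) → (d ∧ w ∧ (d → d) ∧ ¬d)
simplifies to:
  d ∨ w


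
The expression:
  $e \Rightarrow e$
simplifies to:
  $\text{True}$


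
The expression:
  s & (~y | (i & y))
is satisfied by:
  {i: True, s: True, y: False}
  {s: True, y: False, i: False}
  {i: True, y: True, s: True}


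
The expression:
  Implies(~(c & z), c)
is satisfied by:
  {c: True}


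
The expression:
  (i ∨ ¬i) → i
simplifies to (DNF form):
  i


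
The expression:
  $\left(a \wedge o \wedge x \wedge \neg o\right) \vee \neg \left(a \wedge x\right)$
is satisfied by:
  {x: False, a: False}
  {a: True, x: False}
  {x: True, a: False}


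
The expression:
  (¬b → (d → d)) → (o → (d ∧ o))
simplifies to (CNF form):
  d ∨ ¬o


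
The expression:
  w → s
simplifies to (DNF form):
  s ∨ ¬w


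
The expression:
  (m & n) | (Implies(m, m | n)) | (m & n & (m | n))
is always true.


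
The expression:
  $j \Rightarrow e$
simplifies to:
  $e \vee \neg j$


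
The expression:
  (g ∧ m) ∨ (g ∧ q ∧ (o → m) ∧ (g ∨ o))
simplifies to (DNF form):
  (g ∧ m) ∨ (g ∧ m ∧ q) ∨ (g ∧ m ∧ ¬o) ∨ (g ∧ q ∧ ¬o)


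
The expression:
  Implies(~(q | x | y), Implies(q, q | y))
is always true.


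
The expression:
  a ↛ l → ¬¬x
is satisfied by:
  {x: True, l: True, a: False}
  {x: True, l: False, a: False}
  {l: True, x: False, a: False}
  {x: False, l: False, a: False}
  {x: True, a: True, l: True}
  {x: True, a: True, l: False}
  {a: True, l: True, x: False}


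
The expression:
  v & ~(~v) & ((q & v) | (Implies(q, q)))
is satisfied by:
  {v: True}


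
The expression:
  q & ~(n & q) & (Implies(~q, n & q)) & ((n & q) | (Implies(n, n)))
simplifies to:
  q & ~n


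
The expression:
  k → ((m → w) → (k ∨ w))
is always true.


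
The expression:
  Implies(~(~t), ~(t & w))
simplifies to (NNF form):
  ~t | ~w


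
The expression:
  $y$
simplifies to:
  $y$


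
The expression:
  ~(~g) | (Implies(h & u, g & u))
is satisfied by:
  {g: True, h: False, u: False}
  {h: False, u: False, g: False}
  {g: True, u: True, h: False}
  {u: True, h: False, g: False}
  {g: True, h: True, u: False}
  {h: True, g: False, u: False}
  {g: True, u: True, h: True}


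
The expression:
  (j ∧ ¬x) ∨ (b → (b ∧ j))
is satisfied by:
  {j: True, b: False}
  {b: False, j: False}
  {b: True, j: True}


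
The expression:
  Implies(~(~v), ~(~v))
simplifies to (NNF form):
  True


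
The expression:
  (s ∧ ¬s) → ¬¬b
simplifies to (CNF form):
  True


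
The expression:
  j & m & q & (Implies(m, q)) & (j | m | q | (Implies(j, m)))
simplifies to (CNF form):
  j & m & q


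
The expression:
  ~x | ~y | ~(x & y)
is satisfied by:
  {y: False, x: False}
  {x: True, y: False}
  {y: True, x: False}


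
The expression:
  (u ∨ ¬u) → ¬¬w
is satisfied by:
  {w: True}


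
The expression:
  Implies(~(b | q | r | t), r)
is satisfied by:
  {r: True, t: True, b: True, q: True}
  {r: True, t: True, b: True, q: False}
  {r: True, t: True, q: True, b: False}
  {r: True, t: True, q: False, b: False}
  {r: True, b: True, q: True, t: False}
  {r: True, b: True, q: False, t: False}
  {r: True, b: False, q: True, t: False}
  {r: True, b: False, q: False, t: False}
  {t: True, b: True, q: True, r: False}
  {t: True, b: True, q: False, r: False}
  {t: True, q: True, b: False, r: False}
  {t: True, q: False, b: False, r: False}
  {b: True, q: True, t: False, r: False}
  {b: True, t: False, q: False, r: False}
  {q: True, t: False, b: False, r: False}


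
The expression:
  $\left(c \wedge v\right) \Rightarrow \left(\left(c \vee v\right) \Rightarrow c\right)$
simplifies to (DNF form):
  $\text{True}$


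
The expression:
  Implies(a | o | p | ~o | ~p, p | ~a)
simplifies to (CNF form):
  p | ~a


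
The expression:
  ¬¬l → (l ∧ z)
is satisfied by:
  {z: True, l: False}
  {l: False, z: False}
  {l: True, z: True}


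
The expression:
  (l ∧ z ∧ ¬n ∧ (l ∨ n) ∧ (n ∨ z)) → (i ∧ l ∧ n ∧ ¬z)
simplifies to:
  n ∨ ¬l ∨ ¬z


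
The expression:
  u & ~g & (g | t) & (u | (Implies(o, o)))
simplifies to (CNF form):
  t & u & ~g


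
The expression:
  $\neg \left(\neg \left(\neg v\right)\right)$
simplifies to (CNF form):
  $\neg v$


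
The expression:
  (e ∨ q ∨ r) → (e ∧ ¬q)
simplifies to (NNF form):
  ¬q ∧ (e ∨ ¬r)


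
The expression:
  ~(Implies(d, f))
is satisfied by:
  {d: True, f: False}


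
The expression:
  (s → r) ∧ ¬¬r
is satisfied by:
  {r: True}


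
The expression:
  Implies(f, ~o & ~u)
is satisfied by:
  {o: False, f: False, u: False}
  {u: True, o: False, f: False}
  {o: True, u: False, f: False}
  {u: True, o: True, f: False}
  {f: True, u: False, o: False}


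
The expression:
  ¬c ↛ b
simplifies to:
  ¬b ∧ ¬c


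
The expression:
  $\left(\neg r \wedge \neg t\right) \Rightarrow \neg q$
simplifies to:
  $r \vee t \vee \neg q$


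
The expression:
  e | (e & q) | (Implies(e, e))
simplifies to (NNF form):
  True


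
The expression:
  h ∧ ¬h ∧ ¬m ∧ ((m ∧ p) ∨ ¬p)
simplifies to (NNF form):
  False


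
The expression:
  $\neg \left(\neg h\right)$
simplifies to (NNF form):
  $h$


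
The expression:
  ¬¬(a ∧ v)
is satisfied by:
  {a: True, v: True}


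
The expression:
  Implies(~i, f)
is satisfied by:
  {i: True, f: True}
  {i: True, f: False}
  {f: True, i: False}


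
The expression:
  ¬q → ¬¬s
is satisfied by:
  {q: True, s: True}
  {q: True, s: False}
  {s: True, q: False}


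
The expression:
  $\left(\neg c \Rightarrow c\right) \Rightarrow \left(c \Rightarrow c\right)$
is always true.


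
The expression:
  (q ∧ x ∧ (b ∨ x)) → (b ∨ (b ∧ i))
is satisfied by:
  {b: True, q: False, x: False}
  {q: False, x: False, b: False}
  {b: True, x: True, q: False}
  {x: True, q: False, b: False}
  {b: True, q: True, x: False}
  {q: True, b: False, x: False}
  {b: True, x: True, q: True}


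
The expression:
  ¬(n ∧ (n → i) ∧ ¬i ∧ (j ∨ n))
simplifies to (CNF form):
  True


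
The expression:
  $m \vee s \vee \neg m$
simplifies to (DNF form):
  $\text{True}$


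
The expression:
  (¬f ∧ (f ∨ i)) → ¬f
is always true.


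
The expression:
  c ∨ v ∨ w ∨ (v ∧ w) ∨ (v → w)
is always true.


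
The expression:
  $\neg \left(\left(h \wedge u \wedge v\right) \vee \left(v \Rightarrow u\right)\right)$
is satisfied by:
  {v: True, u: False}


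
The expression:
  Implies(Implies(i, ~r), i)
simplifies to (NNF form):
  i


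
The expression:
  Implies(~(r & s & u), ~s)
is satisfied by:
  {u: True, r: True, s: False}
  {u: True, r: False, s: False}
  {r: True, u: False, s: False}
  {u: False, r: False, s: False}
  {u: True, s: True, r: True}


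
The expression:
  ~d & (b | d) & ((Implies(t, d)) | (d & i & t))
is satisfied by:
  {b: True, d: False, t: False}


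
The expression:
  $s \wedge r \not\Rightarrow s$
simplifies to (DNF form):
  $\text{False}$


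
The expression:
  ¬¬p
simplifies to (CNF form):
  p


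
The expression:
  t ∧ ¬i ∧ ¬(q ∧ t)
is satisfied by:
  {t: True, q: False, i: False}


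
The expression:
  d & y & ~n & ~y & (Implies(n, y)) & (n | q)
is never true.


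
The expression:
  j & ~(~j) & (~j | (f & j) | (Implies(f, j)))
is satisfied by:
  {j: True}


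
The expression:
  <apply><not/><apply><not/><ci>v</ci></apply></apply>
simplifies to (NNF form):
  <ci>v</ci>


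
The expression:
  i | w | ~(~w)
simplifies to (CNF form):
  i | w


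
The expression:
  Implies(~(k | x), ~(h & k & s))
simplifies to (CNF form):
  True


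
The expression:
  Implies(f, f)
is always true.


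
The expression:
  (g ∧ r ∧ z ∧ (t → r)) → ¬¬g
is always true.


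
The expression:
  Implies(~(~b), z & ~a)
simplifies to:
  ~b | (z & ~a)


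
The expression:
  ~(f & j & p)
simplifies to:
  ~f | ~j | ~p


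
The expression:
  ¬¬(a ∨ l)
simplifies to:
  a ∨ l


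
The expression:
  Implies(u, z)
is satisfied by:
  {z: True, u: False}
  {u: False, z: False}
  {u: True, z: True}


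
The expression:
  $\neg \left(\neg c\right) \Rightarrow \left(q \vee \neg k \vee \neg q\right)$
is always true.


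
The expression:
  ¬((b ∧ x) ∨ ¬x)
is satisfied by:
  {x: True, b: False}


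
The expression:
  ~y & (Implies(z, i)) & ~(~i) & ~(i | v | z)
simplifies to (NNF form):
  False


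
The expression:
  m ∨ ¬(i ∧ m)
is always true.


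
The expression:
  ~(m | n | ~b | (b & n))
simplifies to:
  b & ~m & ~n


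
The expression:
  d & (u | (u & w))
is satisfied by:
  {u: True, d: True}


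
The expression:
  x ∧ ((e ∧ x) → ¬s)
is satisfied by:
  {x: True, s: False, e: False}
  {e: True, x: True, s: False}
  {s: True, x: True, e: False}


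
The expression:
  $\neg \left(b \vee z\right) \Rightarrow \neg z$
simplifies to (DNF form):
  $\text{True}$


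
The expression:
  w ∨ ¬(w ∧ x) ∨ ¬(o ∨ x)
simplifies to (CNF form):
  True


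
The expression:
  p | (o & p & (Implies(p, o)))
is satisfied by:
  {p: True}


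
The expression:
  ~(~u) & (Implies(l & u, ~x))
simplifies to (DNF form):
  (u & ~l) | (u & ~x)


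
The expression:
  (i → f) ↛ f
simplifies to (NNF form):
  ¬f ∧ ¬i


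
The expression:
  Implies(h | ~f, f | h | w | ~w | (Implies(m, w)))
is always true.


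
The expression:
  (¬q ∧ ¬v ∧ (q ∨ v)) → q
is always true.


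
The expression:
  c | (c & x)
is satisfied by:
  {c: True}


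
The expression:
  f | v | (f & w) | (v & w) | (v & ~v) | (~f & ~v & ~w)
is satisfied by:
  {v: True, f: True, w: False}
  {v: True, w: False, f: False}
  {f: True, w: False, v: False}
  {f: False, w: False, v: False}
  {v: True, f: True, w: True}
  {v: True, w: True, f: False}
  {f: True, w: True, v: False}


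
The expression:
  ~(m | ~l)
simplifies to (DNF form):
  l & ~m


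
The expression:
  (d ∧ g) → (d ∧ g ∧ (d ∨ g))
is always true.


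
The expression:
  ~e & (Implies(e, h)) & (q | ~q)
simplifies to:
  ~e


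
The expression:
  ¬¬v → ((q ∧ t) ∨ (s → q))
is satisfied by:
  {q: True, s: False, v: False}
  {s: False, v: False, q: False}
  {q: True, v: True, s: False}
  {v: True, s: False, q: False}
  {q: True, s: True, v: False}
  {s: True, q: False, v: False}
  {q: True, v: True, s: True}


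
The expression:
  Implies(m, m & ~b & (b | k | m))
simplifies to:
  ~b | ~m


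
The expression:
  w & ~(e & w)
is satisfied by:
  {w: True, e: False}


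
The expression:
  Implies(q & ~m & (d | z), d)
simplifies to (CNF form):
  d | m | ~q | ~z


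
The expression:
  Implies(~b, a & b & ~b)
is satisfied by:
  {b: True}


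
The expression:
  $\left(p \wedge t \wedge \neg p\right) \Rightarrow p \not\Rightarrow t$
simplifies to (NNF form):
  $\text{True}$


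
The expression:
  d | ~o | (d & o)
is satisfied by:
  {d: True, o: False}
  {o: False, d: False}
  {o: True, d: True}


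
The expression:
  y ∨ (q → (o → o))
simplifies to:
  True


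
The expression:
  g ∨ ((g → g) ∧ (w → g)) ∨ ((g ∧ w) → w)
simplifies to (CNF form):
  True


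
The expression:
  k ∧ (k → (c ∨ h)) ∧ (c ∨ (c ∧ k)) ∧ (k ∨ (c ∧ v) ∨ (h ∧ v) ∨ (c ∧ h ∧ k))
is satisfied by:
  {c: True, k: True}


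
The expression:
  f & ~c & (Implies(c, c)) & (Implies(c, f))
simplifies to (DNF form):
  f & ~c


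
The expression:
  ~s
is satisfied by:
  {s: False}


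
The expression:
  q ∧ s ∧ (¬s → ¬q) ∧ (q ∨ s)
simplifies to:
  q ∧ s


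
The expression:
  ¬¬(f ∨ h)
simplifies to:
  f ∨ h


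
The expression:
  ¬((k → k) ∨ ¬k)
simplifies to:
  False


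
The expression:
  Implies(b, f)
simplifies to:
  f | ~b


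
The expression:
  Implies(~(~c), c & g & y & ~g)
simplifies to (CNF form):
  ~c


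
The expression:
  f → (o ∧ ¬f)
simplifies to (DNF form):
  ¬f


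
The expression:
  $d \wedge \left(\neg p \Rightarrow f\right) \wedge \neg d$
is never true.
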